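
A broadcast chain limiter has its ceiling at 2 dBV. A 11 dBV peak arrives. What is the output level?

A brickwall limiter is an ∞:1 compressor: any input above the ceiling is clamped to 2 dBV.

2 dBV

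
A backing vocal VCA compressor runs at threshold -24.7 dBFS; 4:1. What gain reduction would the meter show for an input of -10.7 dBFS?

10.5 dB

The signal is 14 dB above threshold.
A 4:1 ratio leaves 3.5 dB of that excess.
So the signal is attenuated by 14 − 3.5 = 10.5 dB.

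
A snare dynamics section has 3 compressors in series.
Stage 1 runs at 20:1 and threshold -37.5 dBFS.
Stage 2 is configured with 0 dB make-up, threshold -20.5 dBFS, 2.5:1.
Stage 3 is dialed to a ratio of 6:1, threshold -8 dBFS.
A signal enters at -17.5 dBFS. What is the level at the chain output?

-36.5 dBFS

Stage 1: overshoot 20 dB → 20/20 = 1 dB → -36.5 dBFS.
Stage 2: -36.5 dBFS ≤ -20.5 dBFS, so stage 2 doesn't engage; output -36.5 dBFS.
Stage 3: below threshold (-36.5 ≤ -8); passes unchanged; output -36.5 dBFS.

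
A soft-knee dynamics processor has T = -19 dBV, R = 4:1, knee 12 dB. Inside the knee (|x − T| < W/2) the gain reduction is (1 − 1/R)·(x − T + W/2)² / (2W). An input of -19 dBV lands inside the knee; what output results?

x − T + W/2 = -19 − (-19) + 6 = 6.
GR = (1 − 1/4) × 6² / 24 = 0.75 × 36 / 24 = 1.125 dB.
Output = -19 − 1.125 = -20.125 dBV.

-20.125 dBV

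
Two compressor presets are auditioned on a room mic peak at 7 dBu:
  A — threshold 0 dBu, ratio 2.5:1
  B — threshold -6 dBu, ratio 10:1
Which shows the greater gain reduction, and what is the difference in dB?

A: 7 dB over, compressed to 2.8 dB over, so 4.2 dB of GR.
B: 13 dB over, compressed to 1.3 dB over, so 11.7 dB of GR.
Difference: 7.5 dB in favour of B.

B, by 7.5 dB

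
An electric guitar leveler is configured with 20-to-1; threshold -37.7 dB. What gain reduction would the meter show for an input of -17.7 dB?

19 dB

The signal is 20 dB above threshold.
After 20:1 compression the overshoot becomes 20/20 = 1 dB.
Gain reduction = 20 − 1 = 19 dB.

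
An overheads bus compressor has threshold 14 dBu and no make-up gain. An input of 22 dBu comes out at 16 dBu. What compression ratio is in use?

4:1

Input overshoot = 22 − 14 = 8 dB; output overshoot = 16 − 14 = 2 dB.
Ratio = 8 / 2 = 4.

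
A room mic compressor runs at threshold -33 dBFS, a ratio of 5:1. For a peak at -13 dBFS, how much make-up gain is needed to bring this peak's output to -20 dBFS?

Without make-up, output = threshold + overshoot/5 = -33 + 4 = -29 dBFS.
Gap to target: 9 dB.

9 dB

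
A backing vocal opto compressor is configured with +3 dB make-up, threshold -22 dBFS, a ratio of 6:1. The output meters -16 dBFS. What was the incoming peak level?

-4 dBFS

Remove make-up: -16 − 3 = -19 dBFS.
That's 3 dB above the -22 dBFS threshold.
Undo the ratio: input overshoot = 3 × 6 = 18 dB, giving input = -4 dBFS.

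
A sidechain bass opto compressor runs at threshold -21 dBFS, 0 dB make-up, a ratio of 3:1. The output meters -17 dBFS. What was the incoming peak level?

Post-compression overshoot = -17 − (-21) = 4 dB.
Before 3:1 compression the overshoot was 4 × 3 = 12 dB, so input = -21 + 12 = -9 dBFS.

-9 dBFS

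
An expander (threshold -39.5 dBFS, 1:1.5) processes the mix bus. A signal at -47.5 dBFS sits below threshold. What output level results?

-51.5 dBFS

Undershoot = (-39.5) − (-47.5) = 8 dB.
At 1:1.5, that expands to 12 dB under threshold.
Output = -39.5 − 12 = -51.5 dBFS.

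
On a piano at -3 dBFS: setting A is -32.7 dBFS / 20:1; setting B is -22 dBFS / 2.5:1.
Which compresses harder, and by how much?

A: overshoot 29.7 dB → output overshoot 1.485 dB → GR 28.215 dB.
B: overshoot 19 dB → output overshoot 7.6 dB → GR 11.4 dB.
A reduces 16.815 dB more.

A, by 16.815 dB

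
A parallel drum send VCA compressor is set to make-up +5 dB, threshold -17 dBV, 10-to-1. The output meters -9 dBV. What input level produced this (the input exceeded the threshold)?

13 dBV

Stripping the +5 dB make-up gives -14 dBV at the gain stage.
That's 3 dB above the -17 dBV threshold.
Input overshoot = R × output overshoot = 30 dB → input = -17 + 30 = 13 dBV.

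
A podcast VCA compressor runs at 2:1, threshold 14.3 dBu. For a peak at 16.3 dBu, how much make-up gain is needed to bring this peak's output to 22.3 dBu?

7 dB

Overshoot 2 dB → 2/2 = 1 dB after compression, so the compressed level is 14.3 + 1 = 15.3 dBu.
Make-up = target − compressed = 22.3 − 15.3 = 7 dB.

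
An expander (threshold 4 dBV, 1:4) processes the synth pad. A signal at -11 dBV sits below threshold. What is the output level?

-56 dBV

Undershoot = 4 − (-11) = 15 dB.
At 1:4, that expands to 60 dB under threshold.
Output = 4 − 60 = -56 dBV.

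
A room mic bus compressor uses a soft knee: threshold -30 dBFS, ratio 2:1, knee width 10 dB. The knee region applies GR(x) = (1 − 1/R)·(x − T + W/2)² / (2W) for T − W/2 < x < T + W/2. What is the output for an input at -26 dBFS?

x − T + W/2 = -26 − (-30) + 5 = 9.
GR = (1 − 1/2) × 9² / 20 = 0.5 × 81 / 20 = 2.025 dB.
Output = -26 − 2.025 = -28.025 dBFS.

-28.025 dBFS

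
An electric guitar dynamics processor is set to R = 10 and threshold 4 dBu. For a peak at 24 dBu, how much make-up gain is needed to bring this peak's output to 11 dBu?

5 dB

The peak compresses to 4 + 20/10 = 6 dBu.
To reach 11 dBu requires 11 − 6 = 5 dB of make-up.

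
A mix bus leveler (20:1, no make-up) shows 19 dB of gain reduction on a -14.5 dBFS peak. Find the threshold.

-34.5 dBFS

Gain reduction = -14.5 − (-33.5) = 19 dB; output overshoot = GR / (R − 1) = 19 / 19 = 1 dB.
Threshold = output − output overshoot = -33.5 − 1 = -34.5 dBFS.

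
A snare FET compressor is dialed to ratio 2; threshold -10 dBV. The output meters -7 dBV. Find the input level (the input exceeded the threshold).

-4 dBV

Post-compression overshoot = -7 − (-10) = 3 dB.
Input overshoot = R × output overshoot = 6 dB → input = -10 + 6 = -4 dBV.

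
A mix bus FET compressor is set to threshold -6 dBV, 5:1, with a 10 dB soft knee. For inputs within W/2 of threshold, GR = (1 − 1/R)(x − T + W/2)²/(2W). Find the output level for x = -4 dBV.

x − T + W/2 = -4 − (-6) + 5 = 7.
GR = (1 − 1/5) × 7² / 20 = 0.8 × 49 / 20 = 1.96 dB.
Output = -4 − 1.96 = -5.96 dBV.

-5.96 dBV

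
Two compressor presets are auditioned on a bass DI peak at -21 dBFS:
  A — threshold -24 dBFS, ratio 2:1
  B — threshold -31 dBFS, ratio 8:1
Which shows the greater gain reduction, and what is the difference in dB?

A: overshoot 3 dB → output overshoot 1.5 dB → GR 1.5 dB.
B: overshoot 10 dB → output overshoot 1.25 dB → GR 8.75 dB.
Difference: 7.25 dB in favour of B.

B, by 7.25 dB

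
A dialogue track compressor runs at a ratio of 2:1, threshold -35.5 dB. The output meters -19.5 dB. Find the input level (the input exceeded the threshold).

That's 16 dB above the -35.5 dB threshold.
Undo the ratio: input overshoot = 16 × 2 = 32 dB, giving input = -3.5 dB.

-3.5 dB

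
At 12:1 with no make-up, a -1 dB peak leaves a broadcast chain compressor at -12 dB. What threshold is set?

-13 dB

Let T be the threshold. Output overshoot = (input overshoot)/R, so -12 − T = (-1 − T)/12.
12·(-12 − T) = -1 − T → 11·T = -144 − (-1) = -143.
T = -143/11 = -13 dB.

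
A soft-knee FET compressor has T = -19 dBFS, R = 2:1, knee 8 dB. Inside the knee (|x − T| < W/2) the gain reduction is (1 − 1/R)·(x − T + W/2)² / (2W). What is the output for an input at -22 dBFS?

-22.03125 dBFS

x − T + W/2 = -22 − (-19) + 4 = 1.
GR = (1 − 1/2) × 1² / 16 = 0.5 × 1 / 16 = 0.03125 dB.
Output = -22 − 0.03125 = -22.03125 dBFS.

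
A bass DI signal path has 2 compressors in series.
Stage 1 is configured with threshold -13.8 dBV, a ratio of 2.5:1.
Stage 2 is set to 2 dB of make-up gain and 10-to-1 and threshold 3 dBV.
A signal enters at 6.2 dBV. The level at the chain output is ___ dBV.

Stage 1: 6.2 dBV is 20 dB over -13.8 dBV; at 2.5:1 that becomes 8 dB over, giving -5.8 dBV.
Stage 2: below threshold (-5.8 ≤ 3); passes unchanged; make-up brings it to -3.8 dBV.

-3.8 dBV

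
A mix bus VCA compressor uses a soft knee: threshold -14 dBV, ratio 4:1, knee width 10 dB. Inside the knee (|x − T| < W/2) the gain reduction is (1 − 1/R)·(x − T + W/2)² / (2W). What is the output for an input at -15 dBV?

-15.6 dBV

x − T + W/2 = -15 − (-14) + 5 = 4.
GR = (1 − 1/4) × 4² / 20 = 0.75 × 16 / 20 = 0.6 dB.
Output = -15 − 0.6 = -15.6 dBV.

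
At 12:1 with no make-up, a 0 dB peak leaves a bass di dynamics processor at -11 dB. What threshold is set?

Let T be the threshold. Output overshoot = (input overshoot)/R, so -11 − T = (0 − T)/12.
12·(-11 − T) = 0 − T → 11·T = -132 − 0 = -132.
T = -132/11 = -12 dB.

-12 dB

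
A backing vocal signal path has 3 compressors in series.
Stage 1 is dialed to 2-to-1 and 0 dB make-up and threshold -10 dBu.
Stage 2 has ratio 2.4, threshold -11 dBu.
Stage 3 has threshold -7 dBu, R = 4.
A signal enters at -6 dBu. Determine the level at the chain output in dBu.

-9.75 dBu

Stage 1: -6 dBu is 4 dB over -10 dBu; at 2:1 that becomes 2 dB over, giving -8 dBu.
Stage 2: overshoot 3 dB → 3/2.4 = 1.25 dB → -9.75 dBu.
Stage 3: -9.75 dBu ≤ -7 dBu, so stage 3 doesn't engage; output -9.75 dBu.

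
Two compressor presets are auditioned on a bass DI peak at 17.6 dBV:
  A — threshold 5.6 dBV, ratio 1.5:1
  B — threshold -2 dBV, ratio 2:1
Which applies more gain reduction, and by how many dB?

A: overshoot 12 dB → output overshoot 8 dB → GR 4 dB.
B: overshoot 19.6 dB → output overshoot 9.8 dB → GR 9.8 dB.
Difference: 5.8 dB in favour of B.

B, by 5.8 dB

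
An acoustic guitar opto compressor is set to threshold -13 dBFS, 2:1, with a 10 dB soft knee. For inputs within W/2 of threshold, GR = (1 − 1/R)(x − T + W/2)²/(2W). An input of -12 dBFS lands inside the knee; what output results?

x − T + W/2 = -12 − (-13) + 5 = 6.
GR = (1 − 1/2) × 6² / 20 = 0.5 × 36 / 20 = 0.9 dB.
Output = -12 − 0.9 = -12.9 dBFS.

-12.9 dBFS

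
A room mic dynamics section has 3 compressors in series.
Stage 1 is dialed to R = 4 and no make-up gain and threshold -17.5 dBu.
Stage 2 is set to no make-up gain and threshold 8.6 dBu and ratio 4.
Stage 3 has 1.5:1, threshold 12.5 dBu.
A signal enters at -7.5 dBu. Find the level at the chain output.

-15 dBu

Stage 1: overshoot 10 dB → 10/4 = 2.5 dB → -15 dBu.
Stage 2: below threshold (-15 ≤ 8.6); passes unchanged; output -15 dBu.
Stage 3: -15 dBu is at or below the 12.5 dBu threshold — no compression; output -15 dBu.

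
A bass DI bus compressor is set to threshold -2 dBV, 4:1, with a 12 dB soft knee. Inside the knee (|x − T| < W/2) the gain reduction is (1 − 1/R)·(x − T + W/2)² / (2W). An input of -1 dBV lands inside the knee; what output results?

-2.53125 dBV

x − T + W/2 = -1 − (-2) + 6 = 7.
GR = (1 − 1/4) × 7² / 24 = 0.75 × 49 / 24 = 1.53125 dB.
Output = -1 − 1.53125 = -2.53125 dBV.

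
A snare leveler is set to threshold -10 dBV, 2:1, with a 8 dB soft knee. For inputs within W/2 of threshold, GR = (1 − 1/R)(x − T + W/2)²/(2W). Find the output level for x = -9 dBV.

-9.78125 dBV

x − T + W/2 = -9 − (-10) + 4 = 5.
GR = (1 − 1/2) × 5² / 16 = 0.5 × 25 / 16 = 0.78125 dB.
Output = -9 − 0.78125 = -9.78125 dBV.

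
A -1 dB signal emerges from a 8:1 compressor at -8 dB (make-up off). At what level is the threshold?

-9 dB

Gain reduction = -1 − (-8) = 7 dB; output overshoot = GR / (R − 1) = 7 / 7 = 1 dB.
Threshold = output − output overshoot = -8 − 1 = -9 dB.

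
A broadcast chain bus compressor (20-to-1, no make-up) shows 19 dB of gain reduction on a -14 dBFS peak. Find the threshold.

-34 dBFS

Input is 20 dB above T (since output overshoot × R = input overshoot: (-33 − T)·20 = -14 − T gives T = -34 dBFS).
Check: -34 + (-14 − (-34))/20 = -34 + 1 = -33 dBFS. ✓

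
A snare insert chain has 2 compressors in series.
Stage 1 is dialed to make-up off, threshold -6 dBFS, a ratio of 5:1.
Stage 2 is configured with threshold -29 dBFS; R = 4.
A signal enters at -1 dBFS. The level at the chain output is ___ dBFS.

-23 dBFS

Stage 1: -1 dBFS is 5 dB over -6 dBFS; at 5:1 that becomes 1 dB over, giving -5 dBFS.
Stage 2: -5 dBFS is 24 dB over -29 dBFS; at 4:1 that becomes 6 dB over, giving -23 dBFS.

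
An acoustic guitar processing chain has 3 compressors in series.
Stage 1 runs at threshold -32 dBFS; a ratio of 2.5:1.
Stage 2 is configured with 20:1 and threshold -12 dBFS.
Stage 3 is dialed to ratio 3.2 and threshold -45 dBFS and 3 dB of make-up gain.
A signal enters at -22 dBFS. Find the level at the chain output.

Stage 1: -22 dBFS is 10 dB over -32 dBFS; at 2.5:1 that becomes 4 dB over, giving -28 dBFS.
Stage 2: -28 dBFS is at or below the -12 dBFS threshold — no compression; output -28 dBFS.
Stage 3: overshoot 17 dB → 17/3.2 = 5.3125 dB → -39.6875 dBFS; +3 dB make-up → -36.6875 dBFS.

-36.6875 dBFS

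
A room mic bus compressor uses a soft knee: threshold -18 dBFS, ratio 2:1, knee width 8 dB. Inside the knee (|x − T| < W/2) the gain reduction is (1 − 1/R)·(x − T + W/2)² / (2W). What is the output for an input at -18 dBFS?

x − T + W/2 = -18 − (-18) + 4 = 4.
GR = (1 − 1/2) × 4² / 16 = 0.5 × 16 / 16 = 0.5 dB.
Output = -18 − 0.5 = -18.5 dBFS.

-18.5 dBFS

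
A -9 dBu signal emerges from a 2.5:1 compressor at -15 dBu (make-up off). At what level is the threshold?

Input is 10 dB above T (since output overshoot × R = input overshoot: (-15 − T)·2.5 = -9 − T gives T = -19 dBu).
Check: -19 + (-9 − (-19))/2.5 = -19 + 4 = -15 dBu. ✓

-19 dBu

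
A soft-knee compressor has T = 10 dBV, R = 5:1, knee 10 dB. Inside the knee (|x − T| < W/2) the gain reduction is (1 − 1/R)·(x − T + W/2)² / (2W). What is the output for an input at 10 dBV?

x − T + W/2 = 10 − 10 + 5 = 5.
GR = (1 − 1/5) × 5² / 20 = 0.8 × 25 / 20 = 1 dB.
Output = 10 − 1 = 9 dBV.

9 dBV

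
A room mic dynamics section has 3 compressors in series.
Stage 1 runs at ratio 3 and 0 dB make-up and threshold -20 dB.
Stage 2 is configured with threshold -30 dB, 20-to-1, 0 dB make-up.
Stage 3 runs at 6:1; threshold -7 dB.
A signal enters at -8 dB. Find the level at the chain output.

-29.3 dB

Stage 1: overshoot 12 dB → 12/3 = 4 dB → -16 dB.
Stage 2: 14 dB above -30 dB, reduced 20:1 to 0.7 dB above → -29.3 dB.
Stage 3: below threshold (-29.3 ≤ -7); passes unchanged; output -29.3 dB.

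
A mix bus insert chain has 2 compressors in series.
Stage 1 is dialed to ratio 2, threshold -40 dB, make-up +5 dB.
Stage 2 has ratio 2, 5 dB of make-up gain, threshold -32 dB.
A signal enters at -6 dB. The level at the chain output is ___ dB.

Stage 1: overshoot 34 dB → 34/2 = 17 dB → -23 dB; +5 dB make-up → -18 dB.
Stage 2: -18 dB is 14 dB over -32 dB; at 2:1 that becomes 7 dB over, giving -25 dB; +5 dB make-up → -20 dB.

-20 dB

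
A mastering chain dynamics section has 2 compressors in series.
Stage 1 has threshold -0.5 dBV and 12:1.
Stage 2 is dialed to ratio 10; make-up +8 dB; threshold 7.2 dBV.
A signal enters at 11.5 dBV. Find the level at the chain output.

8.5 dBV

Stage 1: 12 dB above -0.5 dBV, reduced 12:1 to 1 dB above → 0.5 dBV.
Stage 2: 0.5 dBV is at or below the 7.2 dBV threshold — no compression; make-up brings it to 8.5 dBV.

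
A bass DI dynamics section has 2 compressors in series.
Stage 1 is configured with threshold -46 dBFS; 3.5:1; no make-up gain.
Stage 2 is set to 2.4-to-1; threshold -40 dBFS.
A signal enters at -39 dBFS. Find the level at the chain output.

Stage 1: 7 dB above -46 dBFS, reduced 3.5:1 to 2 dB above → -44 dBFS.
Stage 2: -44 dBFS is at or below the -40 dBFS threshold — no compression; output -44 dBFS.

-44 dBFS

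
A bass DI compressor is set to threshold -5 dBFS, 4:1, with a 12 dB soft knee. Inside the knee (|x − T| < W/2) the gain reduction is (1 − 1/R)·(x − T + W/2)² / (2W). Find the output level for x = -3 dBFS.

x − T + W/2 = -3 − (-5) + 6 = 8.
GR = (1 − 1/4) × 8² / 24 = 0.75 × 64 / 24 = 2 dB.
Output = -3 − 2 = -5 dBFS.

-5 dBFS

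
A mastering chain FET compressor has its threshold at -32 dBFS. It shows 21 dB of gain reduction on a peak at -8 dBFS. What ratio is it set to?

Input overshoot = -8 − (-32) = 24 dB.
Output overshoot = 24 − 21 = 3 dB.
Ratio = input overshoot / output overshoot = 24 / 3 = 8.

8:1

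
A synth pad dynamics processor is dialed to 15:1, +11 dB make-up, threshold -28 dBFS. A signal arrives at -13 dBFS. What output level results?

-16 dBFS

The input is 15 dB above the -28 dBFS threshold.
The 15 dB excess becomes 1 dB after 15:1 reduction.
That puts the output at -27 dBFS; make-up adds 11 dB, giving -16 dBFS.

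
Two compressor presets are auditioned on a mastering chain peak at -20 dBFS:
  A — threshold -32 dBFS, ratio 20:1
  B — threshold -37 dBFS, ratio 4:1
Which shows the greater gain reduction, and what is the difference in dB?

A: 12 dB over, compressed to 0.6 dB over, so 11.4 dB of GR.
B: 17 dB over, compressed to 4.25 dB over, so 12.75 dB of GR.
Difference: 1.35 dB in favour of B.

B, by 1.35 dB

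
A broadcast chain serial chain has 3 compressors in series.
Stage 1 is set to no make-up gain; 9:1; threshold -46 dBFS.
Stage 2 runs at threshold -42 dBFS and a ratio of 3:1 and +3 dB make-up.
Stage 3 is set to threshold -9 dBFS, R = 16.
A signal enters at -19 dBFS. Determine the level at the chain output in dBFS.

Stage 1: overshoot 27 dB → 27/9 = 3 dB → -43 dBFS.
Stage 2: -43 dBFS ≤ -42 dBFS, so stage 2 doesn't engage; make-up brings it to -40 dBFS.
Stage 3: below threshold (-40 ≤ -9); passes unchanged; output -40 dBFS.

-40 dBFS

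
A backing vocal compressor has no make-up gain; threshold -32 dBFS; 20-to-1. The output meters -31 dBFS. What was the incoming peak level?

-12 dBFS

That's 1 dB above the -32 dBFS threshold.
Input overshoot = R × output overshoot = 20 dB → input = -32 + 20 = -12 dBFS.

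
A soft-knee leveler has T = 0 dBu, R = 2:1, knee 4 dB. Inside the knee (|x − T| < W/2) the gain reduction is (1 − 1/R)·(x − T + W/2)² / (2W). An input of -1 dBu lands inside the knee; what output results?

-1.0625 dBu

x − T + W/2 = -1 − 0 + 2 = 1.
GR = (1 − 1/2) × 1² / 8 = 0.5 × 1 / 8 = 0.0625 dB.
Output = -1 − 0.0625 = -1.0625 dBu.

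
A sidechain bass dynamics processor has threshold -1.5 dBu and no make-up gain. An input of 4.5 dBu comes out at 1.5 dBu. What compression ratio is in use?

2:1

Input overshoot = 4.5 − (-1.5) = 6 dB; output overshoot = 1.5 − (-1.5) = 3 dB.
Ratio = 6 / 3 = 2.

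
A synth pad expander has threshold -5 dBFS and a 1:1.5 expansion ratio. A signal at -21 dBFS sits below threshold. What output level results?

-29 dBFS

Below threshold, a 1:1.5 expander applies gain = (1.5−1)×(T − x) of attenuation.
(1.5−1) × 16 = 8 dB, so output = -21 − 8 = -29 dBFS.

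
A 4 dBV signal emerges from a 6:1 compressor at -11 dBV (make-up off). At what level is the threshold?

Input is 18 dB above T (since output overshoot × R = input overshoot: (-11 − T)·6 = 4 − T gives T = -14 dBV).
Check: -14 + (4 − (-14))/6 = -14 + 3 = -11 dBV. ✓

-14 dBV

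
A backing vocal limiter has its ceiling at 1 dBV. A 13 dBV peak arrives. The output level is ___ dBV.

A brickwall limiter is an ∞:1 compressor: any input above the ceiling is clamped to 1 dBV.

1 dBV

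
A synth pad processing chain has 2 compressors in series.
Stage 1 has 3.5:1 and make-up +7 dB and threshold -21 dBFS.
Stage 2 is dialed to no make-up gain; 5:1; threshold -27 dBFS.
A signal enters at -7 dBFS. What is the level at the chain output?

Stage 1: overshoot 14 dB → 14/3.5 = 4 dB → -17 dBFS; +7 dB make-up → -10 dBFS.
Stage 2: -10 dBFS is 17 dB over -27 dBFS; at 5:1 that becomes 3.4 dB over, giving -23.6 dBFS.

-23.6 dBFS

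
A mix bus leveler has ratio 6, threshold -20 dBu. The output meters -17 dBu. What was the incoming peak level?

-2 dBu

The compressed level sits -17 − (-20) = 3 dB over threshold.
Input overshoot = R × output overshoot = 18 dB → input = -20 + 18 = -2 dBu.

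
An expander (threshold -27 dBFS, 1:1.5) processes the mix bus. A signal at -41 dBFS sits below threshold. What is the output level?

Undershoot = (-27) − (-41) = 14 dB.
At 1:1.5, that expands to 21 dB under threshold.
Output = -27 − 21 = -48 dBFS.

-48 dBFS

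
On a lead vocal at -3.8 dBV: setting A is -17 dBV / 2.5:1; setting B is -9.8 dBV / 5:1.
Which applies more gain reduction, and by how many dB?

A, by 3.12 dB

A: 13.2 dB over, compressed to 5.28 dB over, so 7.92 dB of GR.
B: 6 dB over, compressed to 1.2 dB over, so 4.8 dB of GR.
A reduces 3.12 dB more.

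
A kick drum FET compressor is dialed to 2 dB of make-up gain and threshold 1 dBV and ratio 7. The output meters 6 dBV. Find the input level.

Stripping the +2 dB make-up gives 4 dBV at the gain stage.
The compressed level sits 4 − 1 = 3 dB over threshold.
Input overshoot = R × output overshoot = 21 dB → input = 1 + 21 = 22 dBV.

22 dBV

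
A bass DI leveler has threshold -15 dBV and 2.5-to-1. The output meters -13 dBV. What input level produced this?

That's 2 dB above the -15 dBV threshold.
Input overshoot = R × output overshoot = 5 dB → input = -15 + 5 = -10 dBV.

-10 dBV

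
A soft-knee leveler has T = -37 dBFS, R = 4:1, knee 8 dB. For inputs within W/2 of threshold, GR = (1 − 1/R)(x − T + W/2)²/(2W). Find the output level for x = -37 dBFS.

-37.75 dBFS

x − T + W/2 = -37 − (-37) + 4 = 4.
GR = (1 − 1/4) × 4² / 16 = 0.75 × 16 / 16 = 0.75 dB.
Output = -37 − 0.75 = -37.75 dBFS.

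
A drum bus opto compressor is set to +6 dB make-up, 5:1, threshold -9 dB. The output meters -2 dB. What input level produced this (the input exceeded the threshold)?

-4 dB

Remove make-up: -2 − 6 = -8 dB.
That's 1 dB above the -9 dB threshold.
Input overshoot = R × output overshoot = 5 dB → input = -9 + 5 = -4 dB.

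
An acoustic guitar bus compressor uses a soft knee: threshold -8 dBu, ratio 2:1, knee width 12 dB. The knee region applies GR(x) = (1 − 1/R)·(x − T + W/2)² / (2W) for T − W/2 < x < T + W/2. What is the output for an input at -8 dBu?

-8.75 dBu

x − T + W/2 = -8 − (-8) + 6 = 6.
GR = (1 − 1/2) × 6² / 24 = 0.5 × 36 / 24 = 0.75 dB.
Output = -8 − 0.75 = -8.75 dBu.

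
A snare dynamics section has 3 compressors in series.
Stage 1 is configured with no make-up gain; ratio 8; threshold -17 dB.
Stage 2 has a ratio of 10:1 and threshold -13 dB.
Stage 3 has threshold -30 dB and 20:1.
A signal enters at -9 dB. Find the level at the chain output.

-29.3 dB

Stage 1: 8 dB above -17 dB, reduced 8:1 to 1 dB above → -16 dB.
Stage 2: -16 dB ≤ -13 dB, so stage 2 doesn't engage; output -16 dB.
Stage 3: 14 dB above -30 dB, reduced 20:1 to 0.7 dB above → -29.3 dB.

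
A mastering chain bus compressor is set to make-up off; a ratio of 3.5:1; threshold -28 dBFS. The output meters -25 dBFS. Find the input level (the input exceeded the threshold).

Post-compression overshoot = -25 − (-28) = 3 dB.
Undo the ratio: input overshoot = 3 × 3.5 = 10.5 dB, giving input = -17.5 dBFS.

-17.5 dBFS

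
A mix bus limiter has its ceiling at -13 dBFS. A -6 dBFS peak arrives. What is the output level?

-13 dBFS

The limiter clamps the peak to its -13 dBFS ceiling.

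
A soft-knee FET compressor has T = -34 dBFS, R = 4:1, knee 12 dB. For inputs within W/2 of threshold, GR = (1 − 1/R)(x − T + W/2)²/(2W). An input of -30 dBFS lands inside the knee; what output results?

x − T + W/2 = -30 − (-34) + 6 = 10.
GR = (1 − 1/4) × 10² / 24 = 0.75 × 100 / 24 = 3.125 dB.
Output = -30 − 3.125 = -33.125 dBFS.

-33.125 dBFS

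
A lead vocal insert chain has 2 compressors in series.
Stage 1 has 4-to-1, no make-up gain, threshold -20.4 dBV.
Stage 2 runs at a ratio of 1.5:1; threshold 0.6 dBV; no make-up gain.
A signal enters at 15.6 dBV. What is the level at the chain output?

-11.4 dBV

Stage 1: 15.6 dBV is 36 dB over -20.4 dBV; at 4:1 that becomes 9 dB over, giving -11.4 dBV.
Stage 2: below threshold (-11.4 ≤ 0.6); passes unchanged; output -11.4 dBV.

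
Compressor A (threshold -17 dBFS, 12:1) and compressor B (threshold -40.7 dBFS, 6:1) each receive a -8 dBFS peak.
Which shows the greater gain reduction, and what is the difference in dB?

A: GR = 9 − 9/12 = 8.25 dB.
B: GR = 32.7 − 32.7/6 = 27.25 dB.
B reduces 19 dB more.

B, by 19 dB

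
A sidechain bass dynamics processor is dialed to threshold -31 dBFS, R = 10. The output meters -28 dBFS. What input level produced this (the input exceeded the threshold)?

The compressed level sits -28 − (-31) = 3 dB over threshold.
Before 10:1 compression the overshoot was 3 × 10 = 30 dB, so input = -31 + 30 = -1 dBFS.

-1 dBFS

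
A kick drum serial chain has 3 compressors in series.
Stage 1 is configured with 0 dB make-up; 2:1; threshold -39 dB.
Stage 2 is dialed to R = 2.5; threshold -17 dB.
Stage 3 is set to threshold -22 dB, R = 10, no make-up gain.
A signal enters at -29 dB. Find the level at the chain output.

-34 dB

Stage 1: -29 dB is 10 dB over -39 dB; at 2:1 that becomes 5 dB over, giving -34 dB.
Stage 2: -34 dB ≤ -17 dB, so stage 2 doesn't engage; output -34 dB.
Stage 3: below threshold (-34 ≤ -22); passes unchanged; output -34 dB.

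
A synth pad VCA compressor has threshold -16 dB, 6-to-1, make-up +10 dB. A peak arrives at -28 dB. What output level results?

-18 dB

-28 dB is 12 dB below the -16 dB threshold, so no gain reduction is applied.
Make-up gain adds 10 dB: -28 + 10 = -18 dB.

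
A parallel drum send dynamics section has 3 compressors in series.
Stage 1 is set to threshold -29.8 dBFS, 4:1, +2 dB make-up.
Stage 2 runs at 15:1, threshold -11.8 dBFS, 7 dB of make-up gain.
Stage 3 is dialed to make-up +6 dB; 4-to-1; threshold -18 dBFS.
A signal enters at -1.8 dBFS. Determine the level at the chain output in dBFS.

-10.95 dBFS

Stage 1: -1.8 dBFS is 28 dB over -29.8 dBFS; at 4:1 that becomes 7 dB over, giving -22.8 dBFS; +2 dB make-up → -20.8 dBFS.
Stage 2: -20.8 dBFS is at or below the -11.8 dBFS threshold — no compression; make-up brings it to -13.8 dBFS.
Stage 3: overshoot 4.2 dB → 4.2/4 = 1.05 dB → -16.95 dBFS; +6 dB make-up → -10.95 dBFS.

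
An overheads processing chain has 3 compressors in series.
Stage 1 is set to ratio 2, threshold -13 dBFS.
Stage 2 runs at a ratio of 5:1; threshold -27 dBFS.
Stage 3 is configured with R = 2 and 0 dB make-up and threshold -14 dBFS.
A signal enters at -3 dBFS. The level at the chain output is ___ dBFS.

-23.2 dBFS

Stage 1: overshoot 10 dB → 10/2 = 5 dB → -8 dBFS.
Stage 2: overshoot 19 dB → 19/5 = 3.8 dB → -23.2 dBFS.
Stage 3: -23.2 dBFS ≤ -14 dBFS, so stage 3 doesn't engage; output -23.2 dBFS.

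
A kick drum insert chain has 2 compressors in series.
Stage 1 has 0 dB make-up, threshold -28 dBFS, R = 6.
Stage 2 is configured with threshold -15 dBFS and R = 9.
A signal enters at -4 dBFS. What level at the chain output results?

-24 dBFS

Stage 1: -4 dBFS is 24 dB over -28 dBFS; at 6:1 that becomes 4 dB over, giving -24 dBFS.
Stage 2: -24 dBFS is at or below the -15 dBFS threshold — no compression; output -24 dBFS.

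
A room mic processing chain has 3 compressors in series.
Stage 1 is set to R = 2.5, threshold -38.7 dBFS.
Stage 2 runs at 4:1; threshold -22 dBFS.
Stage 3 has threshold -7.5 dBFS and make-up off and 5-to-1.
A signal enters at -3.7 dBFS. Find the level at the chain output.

-24.7 dBFS

Stage 1: -3.7 dBFS is 35 dB over -38.7 dBFS; at 2.5:1 that becomes 14 dB over, giving -24.7 dBFS.
Stage 2: -24.7 dBFS is at or below the -22 dBFS threshold — no compression; output -24.7 dBFS.
Stage 3: below threshold (-24.7 ≤ -7.5); passes unchanged; output -24.7 dBFS.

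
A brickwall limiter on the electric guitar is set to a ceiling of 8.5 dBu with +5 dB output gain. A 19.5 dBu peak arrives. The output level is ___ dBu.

The limiter clamps the peak to its 8.5 dBu ceiling.
Output gain then adds 5 dB: 8.5 + 5 = 13.5 dBu.

13.5 dBu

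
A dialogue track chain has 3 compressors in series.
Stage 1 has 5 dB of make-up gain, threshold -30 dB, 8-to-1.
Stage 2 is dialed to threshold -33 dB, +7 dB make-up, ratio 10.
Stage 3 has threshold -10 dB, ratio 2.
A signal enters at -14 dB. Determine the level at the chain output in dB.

Stage 1: overshoot 16 dB → 16/8 = 2 dB → -28 dB; +5 dB make-up → -23 dB.
Stage 2: 10 dB above -33 dB, reduced 10:1 to 1 dB above → -32 dB; +7 dB make-up → -25 dB.
Stage 3: -25 dB is at or below the -10 dB threshold — no compression; output -25 dB.

-25 dB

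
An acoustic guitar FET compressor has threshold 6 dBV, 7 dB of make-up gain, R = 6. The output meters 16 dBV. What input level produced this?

Stripping the +7 dB make-up gives 9 dBV at the gain stage.
The compressed level sits 9 − 6 = 3 dB over threshold.
Input overshoot = R × output overshoot = 18 dB → input = 6 + 18 = 24 dBV.

24 dBV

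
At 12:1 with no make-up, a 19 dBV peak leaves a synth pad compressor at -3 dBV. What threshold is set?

-5 dBV

Gain reduction = 19 − (-3) = 22 dB; output overshoot = GR / (R − 1) = 22 / 11 = 2 dB.
Threshold = output − output overshoot = -3 − 2 = -5 dBV.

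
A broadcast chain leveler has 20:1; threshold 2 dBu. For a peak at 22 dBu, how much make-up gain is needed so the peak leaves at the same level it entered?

19 dB

Without make-up, output = threshold + overshoot/20 = 2 + 1 = 3 dBu.
Gap to target: 19 dB.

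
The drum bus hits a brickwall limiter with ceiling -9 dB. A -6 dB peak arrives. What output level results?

-9 dB

The limiter clamps the peak to its -9 dB ceiling.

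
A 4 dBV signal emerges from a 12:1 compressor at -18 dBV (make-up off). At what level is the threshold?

Gain reduction = 4 − (-18) = 22 dB; output overshoot = GR / (R − 1) = 22 / 11 = 2 dB.
Threshold = output − output overshoot = -18 − 2 = -20 dBV.

-20 dBV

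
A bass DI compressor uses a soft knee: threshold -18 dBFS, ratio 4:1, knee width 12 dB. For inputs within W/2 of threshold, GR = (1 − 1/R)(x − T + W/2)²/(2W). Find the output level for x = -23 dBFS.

-23.03125 dBFS

x − T + W/2 = -23 − (-18) + 6 = 1.
GR = (1 − 1/4) × 1² / 24 = 0.75 × 1 / 24 = 0.03125 dB.
Output = -23 − 0.03125 = -23.03125 dBFS.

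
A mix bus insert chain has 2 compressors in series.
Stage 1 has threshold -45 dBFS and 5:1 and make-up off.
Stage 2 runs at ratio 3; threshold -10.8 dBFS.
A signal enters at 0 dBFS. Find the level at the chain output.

Stage 1: 45 dB above -45 dBFS, reduced 5:1 to 9 dB above → -36 dBFS.
Stage 2: -36 dBFS ≤ -10.8 dBFS, so stage 2 doesn't engage; output -36 dBFS.

-36 dBFS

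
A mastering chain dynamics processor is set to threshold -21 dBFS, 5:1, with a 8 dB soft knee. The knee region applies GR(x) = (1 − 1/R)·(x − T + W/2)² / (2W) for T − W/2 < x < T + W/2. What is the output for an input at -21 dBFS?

-21.8 dBFS

x − T + W/2 = -21 − (-21) + 4 = 4.
GR = (1 − 1/5) × 4² / 16 = 0.8 × 16 / 16 = 0.8 dB.
Output = -21 − 0.8 = -21.8 dBFS.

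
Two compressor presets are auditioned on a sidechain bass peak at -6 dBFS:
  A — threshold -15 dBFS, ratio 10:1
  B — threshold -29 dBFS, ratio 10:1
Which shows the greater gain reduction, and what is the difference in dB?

A: GR = 9 − 9/10 = 8.1 dB.
B: GR = 23 − 23/10 = 20.7 dB.
B reduces 12.6 dB more.

B, by 12.6 dB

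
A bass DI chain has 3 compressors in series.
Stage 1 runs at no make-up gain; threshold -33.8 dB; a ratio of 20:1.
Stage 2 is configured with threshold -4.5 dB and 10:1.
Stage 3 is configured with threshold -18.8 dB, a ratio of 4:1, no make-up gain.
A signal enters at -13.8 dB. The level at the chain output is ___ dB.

-32.8 dB

Stage 1: overshoot 20 dB → 20/20 = 1 dB → -32.8 dB.
Stage 2: below threshold (-32.8 ≤ -4.5); passes unchanged; output -32.8 dB.
Stage 3: below threshold (-32.8 ≤ -18.8); passes unchanged; output -32.8 dB.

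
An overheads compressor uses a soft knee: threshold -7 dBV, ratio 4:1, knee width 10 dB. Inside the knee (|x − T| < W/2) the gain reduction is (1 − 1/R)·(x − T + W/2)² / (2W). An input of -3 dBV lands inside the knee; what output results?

-6.0375 dBV

x − T + W/2 = -3 − (-7) + 5 = 9.
GR = (1 − 1/4) × 9² / 20 = 0.75 × 81 / 20 = 3.0375 dB.
Output = -3 − 3.0375 = -6.0375 dBV.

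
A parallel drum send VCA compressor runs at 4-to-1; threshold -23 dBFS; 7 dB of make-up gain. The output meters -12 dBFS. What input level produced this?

Stripping the +7 dB make-up gives -19 dBFS at the gain stage.
Post-compression overshoot = -19 − (-23) = 4 dB.
Input overshoot = R × output overshoot = 16 dB → input = -23 + 16 = -7 dBFS.

-7 dBFS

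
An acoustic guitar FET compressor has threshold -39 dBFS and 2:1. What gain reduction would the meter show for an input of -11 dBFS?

-11 dBFS exceeds the threshold by 28 dB.
A 2:1 ratio leaves 14 dB of that excess.
So the signal is attenuated by 28 − 14 = 14 dB.

14 dB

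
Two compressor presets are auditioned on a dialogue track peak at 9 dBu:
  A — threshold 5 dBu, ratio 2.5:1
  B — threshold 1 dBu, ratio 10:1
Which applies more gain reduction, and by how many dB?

A: GR = 4 − 4/2.5 = 2.4 dB.
B: GR = 8 − 8/10 = 7.2 dB.
B reduces 4.8 dB more.

B, by 4.8 dB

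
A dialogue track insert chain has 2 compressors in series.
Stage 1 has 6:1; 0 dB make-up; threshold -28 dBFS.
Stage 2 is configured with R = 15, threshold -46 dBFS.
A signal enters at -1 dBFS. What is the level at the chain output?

-44.5 dBFS

Stage 1: overshoot 27 dB → 27/6 = 4.5 dB → -23.5 dBFS.
Stage 2: 22.5 dB above -46 dBFS, reduced 15:1 to 1.5 dB above → -44.5 dBFS.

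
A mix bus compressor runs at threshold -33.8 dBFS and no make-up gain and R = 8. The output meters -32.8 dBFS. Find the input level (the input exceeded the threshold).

-25.8 dBFS

The compressed level sits -32.8 − (-33.8) = 1 dB over threshold.
Before 8:1 compression the overshoot was 1 × 8 = 8 dB, so input = -33.8 + 8 = -25.8 dBFS.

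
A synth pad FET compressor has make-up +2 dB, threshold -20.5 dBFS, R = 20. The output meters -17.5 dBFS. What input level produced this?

Stripping the +2 dB make-up gives -19.5 dBFS at the gain stage.
That's 1 dB above the -20.5 dBFS threshold.
Undo the ratio: input overshoot = 1 × 20 = 20 dB, giving input = -0.5 dBFS.

-0.5 dBFS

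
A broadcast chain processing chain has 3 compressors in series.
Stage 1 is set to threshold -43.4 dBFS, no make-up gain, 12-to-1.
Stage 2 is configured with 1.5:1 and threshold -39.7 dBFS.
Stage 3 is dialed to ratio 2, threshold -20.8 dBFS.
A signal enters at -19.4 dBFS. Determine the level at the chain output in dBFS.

-41.4 dBFS

Stage 1: -19.4 dBFS is 24 dB over -43.4 dBFS; at 12:1 that becomes 2 dB over, giving -41.4 dBFS.
Stage 2: -41.4 dBFS ≤ -39.7 dBFS, so stage 2 doesn't engage; output -41.4 dBFS.
Stage 3: -41.4 dBFS is at or below the -20.8 dBFS threshold — no compression; output -41.4 dBFS.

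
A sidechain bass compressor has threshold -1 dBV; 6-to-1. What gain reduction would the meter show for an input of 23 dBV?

20 dB

Overshoot = 23 − (-1) = 24 dB.
After 6:1 compression the overshoot becomes 24/6 = 4 dB.
Gain reduction = 24 − 4 = 20 dB.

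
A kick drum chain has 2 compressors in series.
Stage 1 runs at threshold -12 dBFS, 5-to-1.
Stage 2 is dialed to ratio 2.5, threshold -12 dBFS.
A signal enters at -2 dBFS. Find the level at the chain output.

Stage 1: overshoot 10 dB → 10/5 = 2 dB → -10 dBFS.
Stage 2: 2 dB above -12 dBFS, reduced 2.5:1 to 0.8 dB above → -11.2 dBFS.

-11.2 dBFS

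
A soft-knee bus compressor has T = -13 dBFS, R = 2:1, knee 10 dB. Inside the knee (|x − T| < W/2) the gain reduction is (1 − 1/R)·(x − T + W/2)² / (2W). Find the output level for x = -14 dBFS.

-14.4 dBFS

x − T + W/2 = -14 − (-13) + 5 = 4.
GR = (1 − 1/2) × 4² / 20 = 0.5 × 16 / 20 = 0.4 dB.
Output = -14 − 0.4 = -14.4 dBFS.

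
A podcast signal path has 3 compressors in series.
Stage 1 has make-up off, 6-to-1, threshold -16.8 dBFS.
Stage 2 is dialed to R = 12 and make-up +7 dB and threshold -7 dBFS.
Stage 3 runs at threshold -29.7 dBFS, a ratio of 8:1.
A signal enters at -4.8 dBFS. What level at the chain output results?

Stage 1: 12 dB above -16.8 dBFS, reduced 6:1 to 2 dB above → -14.8 dBFS.
Stage 2: below threshold (-14.8 ≤ -7); passes unchanged; make-up brings it to -7.8 dBFS.
Stage 3: overshoot 21.9 dB → 21.9/8 = 2.7375 dB → -26.9625 dBFS.

-26.9625 dBFS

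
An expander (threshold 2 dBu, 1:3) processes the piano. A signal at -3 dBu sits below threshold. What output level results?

-13 dBu

The input is 5 dB below the 2 dBu threshold.
A 1:3 expander multiplies undershoot by 3: 5 × 3 = 15 dB below threshold.
Output = 2 − 15 = -13 dBu.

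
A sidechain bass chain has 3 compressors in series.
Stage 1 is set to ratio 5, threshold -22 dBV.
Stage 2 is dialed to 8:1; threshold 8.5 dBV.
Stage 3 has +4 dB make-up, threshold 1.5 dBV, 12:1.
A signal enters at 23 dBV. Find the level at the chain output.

-9 dBV

Stage 1: 23 dBV is 45 dB over -22 dBV; at 5:1 that becomes 9 dB over, giving -13 dBV.
Stage 2: -13 dBV ≤ 8.5 dBV, so stage 2 doesn't engage; output -13 dBV.
Stage 3: below threshold (-13 ≤ 1.5); passes unchanged; make-up brings it to -9 dBV.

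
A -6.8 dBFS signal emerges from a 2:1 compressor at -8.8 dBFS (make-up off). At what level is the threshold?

Input is 4 dB above T (since output overshoot × R = input overshoot: (-8.8 − T)·2 = -6.8 − T gives T = -10.8 dBFS).
Check: -10.8 + (-6.8 − (-10.8))/2 = -10.8 + 2 = -8.8 dBFS. ✓

-10.8 dBFS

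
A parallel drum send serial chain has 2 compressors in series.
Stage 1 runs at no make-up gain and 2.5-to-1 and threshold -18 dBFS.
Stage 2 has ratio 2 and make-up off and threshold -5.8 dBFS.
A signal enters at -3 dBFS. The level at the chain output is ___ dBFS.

Stage 1: overshoot 15 dB → 15/2.5 = 6 dB → -12 dBFS.
Stage 2: -12 dBFS is at or below the -5.8 dBFS threshold — no compression; output -12 dBFS.

-12 dBFS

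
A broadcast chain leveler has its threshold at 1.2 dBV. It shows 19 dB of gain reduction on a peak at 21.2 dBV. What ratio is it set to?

20:1

Input overshoot = 21.2 − 1.2 = 20 dB.
Output overshoot = 20 − 19 = 1 dB.
Ratio = input overshoot / output overshoot = 20 / 1 = 20.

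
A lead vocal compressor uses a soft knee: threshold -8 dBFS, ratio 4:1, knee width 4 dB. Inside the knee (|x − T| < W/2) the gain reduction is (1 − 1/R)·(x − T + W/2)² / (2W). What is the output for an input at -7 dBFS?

-7.84375 dBFS

x − T + W/2 = -7 − (-8) + 2 = 3.
GR = (1 − 1/4) × 3² / 8 = 0.75 × 9 / 8 = 0.84375 dB.
Output = -7 − 0.84375 = -7.84375 dBFS.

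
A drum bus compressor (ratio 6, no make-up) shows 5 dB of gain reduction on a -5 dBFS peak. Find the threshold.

Input is 6 dB above T (since output overshoot × R = input overshoot: (-10 − T)·6 = -5 − T gives T = -11 dBFS).
Check: -11 + (-5 − (-11))/6 = -11 + 1 = -10 dBFS. ✓

-11 dBFS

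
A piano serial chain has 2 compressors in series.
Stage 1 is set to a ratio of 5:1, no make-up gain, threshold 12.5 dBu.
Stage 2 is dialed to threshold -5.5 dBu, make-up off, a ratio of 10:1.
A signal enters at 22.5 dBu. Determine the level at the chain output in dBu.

-3.5 dBu

Stage 1: overshoot 10 dB → 10/5 = 2 dB → 14.5 dBu.
Stage 2: overshoot 20 dB → 20/10 = 2 dB → -3.5 dBu.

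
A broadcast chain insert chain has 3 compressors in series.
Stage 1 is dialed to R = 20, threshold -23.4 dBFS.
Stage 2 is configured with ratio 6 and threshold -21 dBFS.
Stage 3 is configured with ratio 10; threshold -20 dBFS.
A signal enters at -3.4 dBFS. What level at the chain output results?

-22.4 dBFS

Stage 1: overshoot 20 dB → 20/20 = 1 dB → -22.4 dBFS.
Stage 2: -22.4 dBFS is at or below the -21 dBFS threshold — no compression; output -22.4 dBFS.
Stage 3: below threshold (-22.4 ≤ -20); passes unchanged; output -22.4 dBFS.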